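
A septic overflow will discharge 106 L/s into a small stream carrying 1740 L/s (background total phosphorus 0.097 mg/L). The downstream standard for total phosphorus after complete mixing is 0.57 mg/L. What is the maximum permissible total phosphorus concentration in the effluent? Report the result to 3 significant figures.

8.33 mg/L

At the limit, (Qr·Cr + Qe·Cₑ)/(Qr + Qe) = 0.57:
Cₑ = (1846·0.57 − 1740·0.09700) / 106.0 = 8.334 mg/L.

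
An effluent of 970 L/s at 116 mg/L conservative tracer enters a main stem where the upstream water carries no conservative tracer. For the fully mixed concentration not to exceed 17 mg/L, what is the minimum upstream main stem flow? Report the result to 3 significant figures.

Set C_mix = 17: (Q·0 + 970.0·116.0) / (Q + 970.0) = 17
→ Q = 970.0·(116.0 − 17)/(17 − 0) = 5649 L/s.

5650 L/s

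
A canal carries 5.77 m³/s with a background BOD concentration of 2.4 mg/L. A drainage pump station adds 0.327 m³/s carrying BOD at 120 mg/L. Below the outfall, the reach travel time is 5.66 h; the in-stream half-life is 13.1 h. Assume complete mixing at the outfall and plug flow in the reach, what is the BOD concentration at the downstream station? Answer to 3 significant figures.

Conservation of mass: C = (5.770·2.400 + 0.3270·120.0) / 6.097 = 53.09/6.097 = 8.707 mg/L.
Half-life 13.1 h → k = ln 2 / 13.1 = 0.05291 h⁻¹ = 1.270 d⁻¹.
After decay, C = 8.707 × e^(−kt) = 8.707 × 0.7412 = 6.454 mg/L.

6.45 mg/L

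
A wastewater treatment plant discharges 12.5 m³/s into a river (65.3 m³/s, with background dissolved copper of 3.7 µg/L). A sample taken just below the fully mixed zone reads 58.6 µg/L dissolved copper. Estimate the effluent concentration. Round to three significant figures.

345 µg/L

Mass balance: 65.30·3.700 + 12.50·Cₑ = 77.80·58.60
→ Cₑ = (77.80·58.60 − 65.30·3.700) / 12.50 = 345.4 µg/L.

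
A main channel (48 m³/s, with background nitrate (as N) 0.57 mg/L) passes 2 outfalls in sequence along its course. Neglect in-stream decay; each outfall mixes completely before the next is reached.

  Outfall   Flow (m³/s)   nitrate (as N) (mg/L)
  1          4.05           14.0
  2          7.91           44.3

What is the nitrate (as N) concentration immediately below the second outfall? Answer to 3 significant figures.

Below outfall 1: Q → 52.05 m³/s, C = (48.00·0.5700 + 4.050·14.00)/52.05 = 1.615 mg/L.
Below outfall 2: Q → 59.96 m³/s, C = (52.05·1.615 + 7.910·44.30)/59.96 = 7.246 mg/L.

7.25 mg/L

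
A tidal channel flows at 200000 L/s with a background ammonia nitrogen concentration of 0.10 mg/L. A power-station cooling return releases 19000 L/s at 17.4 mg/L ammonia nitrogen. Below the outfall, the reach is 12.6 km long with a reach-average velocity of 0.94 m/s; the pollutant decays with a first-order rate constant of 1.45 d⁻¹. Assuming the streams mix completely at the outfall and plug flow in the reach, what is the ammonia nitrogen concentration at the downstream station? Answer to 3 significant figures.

After mixing, C = (200000·0.1000 + 19000·17.40) / 219000 = 350600/219000 = 1.601 mg/L.
Travel time t = 12.6·1000 / 0.94 = 13400 s = 3.723 h.
First-order decay: C = 1.601·exp(−k·t) = 1.601·0.7986 = 1.278 mg/L.

1.28 mg/L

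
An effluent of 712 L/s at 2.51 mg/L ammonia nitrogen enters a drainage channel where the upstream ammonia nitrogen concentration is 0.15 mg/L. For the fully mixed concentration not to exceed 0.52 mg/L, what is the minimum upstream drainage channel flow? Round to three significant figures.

3830 L/s

Set C_mix = 0.52: (Q·0.1500 + 712.0·2.510) / (Q + 712.0) = 0.52
→ Q = 712.0·(2.510 − 0.52)/(0.52 − 0.1500) = 3829 L/s.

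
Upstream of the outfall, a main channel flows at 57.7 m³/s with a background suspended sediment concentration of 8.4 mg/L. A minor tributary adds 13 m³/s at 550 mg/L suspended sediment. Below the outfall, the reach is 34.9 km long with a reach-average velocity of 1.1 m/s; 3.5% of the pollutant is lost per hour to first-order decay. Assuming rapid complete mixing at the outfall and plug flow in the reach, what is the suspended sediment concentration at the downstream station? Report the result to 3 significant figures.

78.9 mg/L

Flow-weighted average: C = (57.70·8.400 + 13.00·550.0) / 70.70 = 7635/70.70 = 108.0 mg/L.
Travel time t = 34.9·1000 / 1.1 = 31730 s = 8.813 h.
3.5%/h lost → k = −ln(1 − 0.035) = 0.03563 h⁻¹.
First-order decay: C = 108.0·exp(−k·t) = 108.0·0.7305 = 78.89 mg/L.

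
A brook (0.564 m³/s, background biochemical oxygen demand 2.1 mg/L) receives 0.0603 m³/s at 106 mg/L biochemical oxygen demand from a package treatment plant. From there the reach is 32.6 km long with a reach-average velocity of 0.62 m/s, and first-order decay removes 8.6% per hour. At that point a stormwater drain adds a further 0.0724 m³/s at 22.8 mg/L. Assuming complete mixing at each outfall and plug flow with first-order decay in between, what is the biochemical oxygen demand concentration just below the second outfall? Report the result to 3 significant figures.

5.29 mg/L

Mass balance: C = (0.5640·2.100 + 0.06030·106.0) / 0.6243 = 7.576/0.6243 = 12.14 mg/L; combined flow 0.6243 m³/s.
Travel time t = 32.6·1000 / 0.62 = 52580 s = 14.61 h.
8.6%/h lost → k = −ln(1 − 0.086) = 0.08992 h⁻¹.
After decay, C = 12.14 × e^(−kt) = 12.14 × 0.2689 = 3.263 mg/L.
Second outfall: C = (0.6243·3.263 + 0.07240·22.80)/0.6967 = 5.293 mg/L.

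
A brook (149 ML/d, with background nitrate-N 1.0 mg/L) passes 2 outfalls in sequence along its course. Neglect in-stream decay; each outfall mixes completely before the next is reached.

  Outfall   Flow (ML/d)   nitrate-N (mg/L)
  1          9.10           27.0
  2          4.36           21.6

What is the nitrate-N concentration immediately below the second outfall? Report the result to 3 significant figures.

After outfall 1: Q = 149.0 + 9.100 = 158.1 ML/d; C = (149.0·1.000 + 9.100·27.00)/158.1 = 2.497 mg/L.
After outfall 2: Q = 158.1 + 4.360 = 162.5 ML/d; C = (158.1·2.497 + 4.360·21.60)/162.5 = 3.009 mg/L.

3.01 mg/L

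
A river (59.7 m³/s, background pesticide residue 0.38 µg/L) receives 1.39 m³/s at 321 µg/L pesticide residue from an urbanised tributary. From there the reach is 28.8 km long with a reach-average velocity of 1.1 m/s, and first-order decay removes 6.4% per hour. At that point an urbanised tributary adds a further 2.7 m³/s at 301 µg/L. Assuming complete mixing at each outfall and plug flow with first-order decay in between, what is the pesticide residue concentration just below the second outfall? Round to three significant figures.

Mixed concentration C = ΣQC/ΣQ = (59.70·0.3800 + 1.390·321.0) / 61.09 = 468.9/61.09 = 7.675 µg/L; combined flow 61.09 m³/s.
Travel time t = 28.8·1000 / 1.1 = 26180 s = 7.273 h.
6.4%/h lost → k = −ln(1 − 0.064) = 0.06614 h⁻¹.
First-order decay: C = 7.675·exp(−k·t) = 7.675·0.6182 = 4.744 µg/L.
Second outfall: C = (61.09·4.744 + 2.700·301.0)/63.79 = 17.28 µg/L.

17.3 µg/L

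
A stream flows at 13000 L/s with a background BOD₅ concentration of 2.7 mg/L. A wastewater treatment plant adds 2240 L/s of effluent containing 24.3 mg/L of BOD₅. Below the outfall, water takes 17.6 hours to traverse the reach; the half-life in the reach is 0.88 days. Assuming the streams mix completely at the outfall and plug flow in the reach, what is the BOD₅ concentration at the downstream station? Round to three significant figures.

After mixing, C = (13000·2.700 + 2240·24.30) / 15240 = 89530/15240 = 5.875 mg/L.
Half-life 0.88 d → k = ln 2 / 0.88 = 0.7877 d⁻¹.
After decay, C = 5.875 × e^(−kt) = 5.875 × 0.5612 = 3.297 mg/L.

3.30 mg/L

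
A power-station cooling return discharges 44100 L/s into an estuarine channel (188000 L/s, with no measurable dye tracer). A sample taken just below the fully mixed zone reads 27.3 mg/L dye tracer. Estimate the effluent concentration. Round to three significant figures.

144 mg/L

Mass balance: 188000·0 + 44100·Cₑ = 232100·27.30
→ Cₑ = (232100·27.30 − 188000·0) / 44100 = 143.7 mg/L.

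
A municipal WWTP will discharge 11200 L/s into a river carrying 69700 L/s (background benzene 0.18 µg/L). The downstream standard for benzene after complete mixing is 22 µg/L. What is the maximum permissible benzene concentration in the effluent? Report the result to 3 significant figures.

At the limit, (Qr·Cr + Qe·Cₑ)/(Qr + Qe) = 22:
Cₑ = (80900·22 − 69700·0.1800) / 11200 = 157.8 µg/L.

158 µg/L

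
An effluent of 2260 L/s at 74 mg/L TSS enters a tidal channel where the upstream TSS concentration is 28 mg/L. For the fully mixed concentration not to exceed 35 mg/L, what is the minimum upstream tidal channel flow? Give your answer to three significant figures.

12600 L/s

Set C_mix = 35: (Q·28.00 + 2260·74.00) / (Q + 2260) = 35
→ Q = 2260·(74.00 − 35)/(35 − 28.00) = 12590 L/s.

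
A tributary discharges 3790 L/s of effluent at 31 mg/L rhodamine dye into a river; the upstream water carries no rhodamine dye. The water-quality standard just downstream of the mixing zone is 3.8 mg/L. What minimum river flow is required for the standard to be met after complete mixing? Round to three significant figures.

Set C_mix = 3.8: (Q·0 + 3790·31.00) / (Q + 3790) = 3.8
→ Q = 3790·(31.00 − 3.8)/(3.8 − 0) = 27130 L/s.

27100 L/s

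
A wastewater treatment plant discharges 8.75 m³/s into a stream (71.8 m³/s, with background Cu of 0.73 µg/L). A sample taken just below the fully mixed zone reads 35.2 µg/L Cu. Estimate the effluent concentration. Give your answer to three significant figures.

318 µg/L

Mass balance: 71.80·0.7300 + 8.750·Cₑ = 80.55·35.20
→ Cₑ = (80.55·35.20 − 71.80·0.7300) / 8.750 = 318.1 µg/L.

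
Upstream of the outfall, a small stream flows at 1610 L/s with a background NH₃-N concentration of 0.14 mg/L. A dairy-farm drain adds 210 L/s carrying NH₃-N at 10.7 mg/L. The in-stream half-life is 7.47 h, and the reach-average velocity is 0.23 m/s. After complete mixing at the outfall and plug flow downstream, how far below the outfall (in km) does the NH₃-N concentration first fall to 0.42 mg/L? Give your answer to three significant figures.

10.5 km

Conservation of mass: C = (1610·0.1400 + 210.0·10.70) / 1820 = 2472/1820 = 1.358 mg/L.
Half-life 7.47 h → k = ln 2 / 7.47 = 0.09279 h⁻¹ = 2.227 d⁻¹.
Set 1.358·exp(−k·t) = 0.42 → t = ln(1.358/0.42)/k = 45540 s = 12.65 h.
Distance = v·t = 0.23·45540 = 10470 m = 10.47 km.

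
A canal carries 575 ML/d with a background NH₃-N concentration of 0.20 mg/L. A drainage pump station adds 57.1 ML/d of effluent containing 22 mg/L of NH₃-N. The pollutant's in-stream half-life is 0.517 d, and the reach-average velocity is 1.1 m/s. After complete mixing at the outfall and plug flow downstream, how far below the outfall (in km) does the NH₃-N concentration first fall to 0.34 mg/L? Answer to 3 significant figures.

Mixed concentration C = ΣQC/ΣQ = (575.0·0.2000 + 57.10·22.00) / 632.1 = 1371/632.1 = 2.169 mg/L.
Half-life 0.517 d → k = ln 2 / 0.517 = 1.341 d⁻¹.
Set 2.169·exp(−k·t) = 0.34 → t = ln(2.169/0.34)/k = 119400 s = 33.17 h.
Distance = v·t = 1.1·119400 = 131400 m = 131.4 km.

131 km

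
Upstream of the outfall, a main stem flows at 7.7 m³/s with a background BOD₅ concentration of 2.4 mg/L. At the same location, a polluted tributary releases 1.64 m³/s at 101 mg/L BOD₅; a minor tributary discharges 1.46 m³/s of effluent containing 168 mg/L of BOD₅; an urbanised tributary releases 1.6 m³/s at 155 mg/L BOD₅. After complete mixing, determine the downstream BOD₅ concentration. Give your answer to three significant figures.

54.6 mg/L

Flow-weighted average: C = (7.700·2.400 + 1.640·101.0 + 1.460·168.0 + 1.600·155.0) / 12.40 = 677.4/12.40 = 54.63 mg/L.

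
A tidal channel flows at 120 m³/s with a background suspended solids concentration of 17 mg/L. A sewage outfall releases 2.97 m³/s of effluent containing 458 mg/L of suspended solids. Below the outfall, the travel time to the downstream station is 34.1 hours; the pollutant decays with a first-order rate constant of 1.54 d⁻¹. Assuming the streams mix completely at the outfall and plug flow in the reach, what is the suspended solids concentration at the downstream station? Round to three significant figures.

3.10 mg/L

Mass balance: C = (120.0·17.00 + 2.970·458.0) / 123.0 = 3400/123.0 = 27.65 mg/L.
First-order decay: C = 27.65·exp(−k·t) = 27.65·0.1121 = 3.101 mg/L.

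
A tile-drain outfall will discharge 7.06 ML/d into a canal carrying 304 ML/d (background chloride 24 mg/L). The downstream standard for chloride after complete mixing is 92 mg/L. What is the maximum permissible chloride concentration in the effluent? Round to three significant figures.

3020 mg/L

At the limit, (Qr·Cr + Qe·Cₑ)/(Qr + Qe) = 92:
Cₑ = (311.1·92 − 304.0·24.00) / 7.060 = 3020 mg/L.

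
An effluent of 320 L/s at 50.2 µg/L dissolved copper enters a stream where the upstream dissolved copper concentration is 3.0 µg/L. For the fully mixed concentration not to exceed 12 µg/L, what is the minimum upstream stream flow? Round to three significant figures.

Set C_mix = 12: (Q·3.000 + 320.0·50.20) / (Q + 320.0) = 12
→ Q = 320.0·(50.20 − 12)/(12 − 3.000) = 1358 L/s.

1360 L/s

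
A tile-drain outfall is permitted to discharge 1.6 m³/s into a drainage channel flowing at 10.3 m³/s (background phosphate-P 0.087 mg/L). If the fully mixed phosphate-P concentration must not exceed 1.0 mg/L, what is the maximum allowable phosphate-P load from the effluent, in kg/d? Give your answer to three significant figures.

951 kg/d

Mass balance at the limit: 10.30·0.08700 + 1.600·Cₑ = 11.90·1.0 → Cₑ = 6.877 mg/L.
Load = 1.600 m³/s × 6.877 g/m³ × 86 400 s/d = 950.7 kg/d.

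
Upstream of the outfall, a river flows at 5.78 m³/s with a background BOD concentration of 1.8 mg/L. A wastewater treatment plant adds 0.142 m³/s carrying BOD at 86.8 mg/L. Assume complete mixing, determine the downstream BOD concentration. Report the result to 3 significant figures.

3.84 mg/L

Mixed concentration C = ΣQC/ΣQ = (5.780·1.800 + 0.1420·86.80) / 5.922 = 22.73/5.922 = 3.838 mg/L.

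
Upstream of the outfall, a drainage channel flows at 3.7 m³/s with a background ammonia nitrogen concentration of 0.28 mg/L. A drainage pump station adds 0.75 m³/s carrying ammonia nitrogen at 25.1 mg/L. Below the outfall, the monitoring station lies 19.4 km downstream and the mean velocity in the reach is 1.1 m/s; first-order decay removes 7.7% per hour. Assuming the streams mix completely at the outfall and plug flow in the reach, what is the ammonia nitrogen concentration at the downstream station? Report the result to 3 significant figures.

3.01 mg/L

Conservation of mass: C = (3.700·0.2800 + 0.7500·25.10) / 4.450 = 19.86/4.450 = 4.463 mg/L.
Travel time t = 19.4·1000 / 1.1 = 17640 s = 4.899 h.
7.7%/h lost → k = −ln(1 − 0.077) = 0.08013 h⁻¹.
After decay, C = 4.463 × e^(−kt) = 4.463 × 0.6753 = 3.014 mg/L.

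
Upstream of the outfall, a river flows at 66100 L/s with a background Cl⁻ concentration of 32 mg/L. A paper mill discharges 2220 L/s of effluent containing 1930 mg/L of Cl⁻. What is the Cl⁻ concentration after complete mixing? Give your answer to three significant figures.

Conservation of mass: C = (66100·32.00 + 2220·1930) / 68320 = 6400000/68320 = 93.67 mg/L.

93.7 mg/L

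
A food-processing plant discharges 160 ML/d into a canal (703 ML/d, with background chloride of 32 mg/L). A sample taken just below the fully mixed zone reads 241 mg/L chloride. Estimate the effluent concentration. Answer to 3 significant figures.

1160 mg/L

Mass balance: 703.0·32.00 + 160.0·Cₑ = 863.0·241.0
→ Cₑ = (863.0·241.0 − 703.0·32.00) / 160.0 = 1159 mg/L.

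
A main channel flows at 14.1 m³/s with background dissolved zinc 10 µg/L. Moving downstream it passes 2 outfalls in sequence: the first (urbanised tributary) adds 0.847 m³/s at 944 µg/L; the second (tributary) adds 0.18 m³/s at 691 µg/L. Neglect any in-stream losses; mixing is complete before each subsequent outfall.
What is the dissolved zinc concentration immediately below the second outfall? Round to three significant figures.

Outfall 1: combined Q = 14.95 m³/s; C = (14.10·10.00 + 0.8470·944.0)/14.95 = 62.93 µg/L.
Outfall 2: combined Q = 15.13 m³/s; C = (14.95·62.93 + 0.1800·691.0)/15.13 = 70.40 µg/L.

70.4 µg/L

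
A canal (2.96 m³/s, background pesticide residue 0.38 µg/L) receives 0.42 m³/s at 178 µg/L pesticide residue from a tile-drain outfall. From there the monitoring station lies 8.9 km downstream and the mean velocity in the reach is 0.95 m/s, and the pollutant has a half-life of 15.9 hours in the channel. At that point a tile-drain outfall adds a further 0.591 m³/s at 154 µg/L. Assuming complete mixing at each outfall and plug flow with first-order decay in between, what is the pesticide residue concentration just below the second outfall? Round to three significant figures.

40.0 µg/L

Mass balance: C = (2.960·0.3800 + 0.4200·178.0) / 3.380 = 75.88/3.380 = 22.45 µg/L; combined flow 3.380 m³/s.
Travel time t = 8.9·1000 / 0.95 = 9368 s = 2.602 h.
Half-life 15.9 h → k = ln 2 / 15.9 = 0.04359 h⁻¹ = 1.046 d⁻¹.
Decay over the reach: 22.45·exp(−kt) = 22.45·0.8928 = 20.04 µg/L.
Second outfall: C = (3.380·20.04 + 0.5910·154.0)/3.971 = 39.98 µg/L.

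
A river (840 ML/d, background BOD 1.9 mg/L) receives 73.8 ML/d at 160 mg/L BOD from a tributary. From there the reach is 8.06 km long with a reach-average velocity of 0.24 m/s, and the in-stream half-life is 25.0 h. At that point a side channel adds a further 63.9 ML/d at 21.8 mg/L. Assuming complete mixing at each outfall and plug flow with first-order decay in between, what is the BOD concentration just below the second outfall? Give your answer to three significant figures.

12.0 mg/L

After mixing, C = (840.0·1.900 + 73.80·160.0) / 913.8 = 13400/913.8 = 14.67 mg/L; combined flow 913.8 ML/d.
Travel time t = 8.06·1000 / 0.24 = 33580 s = 9.329 h.
Half-life 25.0 h → k = ln 2 / 25.0 = 0.02773 h⁻¹ = 0.6654 d⁻¹.
Decay over the reach: 14.67·exp(−kt) = 14.67·0.7721 = 11.33 mg/L.
At the second outfall, C = (913.8·11.33 + 63.90·21.80) / (913.8 + 63.90) = 12.01 mg/L.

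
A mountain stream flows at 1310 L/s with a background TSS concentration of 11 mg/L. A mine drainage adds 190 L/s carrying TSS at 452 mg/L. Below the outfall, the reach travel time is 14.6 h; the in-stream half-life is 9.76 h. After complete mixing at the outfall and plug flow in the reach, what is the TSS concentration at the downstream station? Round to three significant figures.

Mixed concentration C = ΣQC/ΣQ = (1310·11.00 + 190.0·452.0) / 1500 = 100300/1500 = 66.86 mg/L.
Half-life 9.76 h → k = ln 2 / 9.76 = 0.07102 h⁻¹ = 1.704 d⁻¹.
After decay, C = 66.86 × e^(−kt) = 66.86 × 0.3546 = 23.71 mg/L.

23.7 mg/L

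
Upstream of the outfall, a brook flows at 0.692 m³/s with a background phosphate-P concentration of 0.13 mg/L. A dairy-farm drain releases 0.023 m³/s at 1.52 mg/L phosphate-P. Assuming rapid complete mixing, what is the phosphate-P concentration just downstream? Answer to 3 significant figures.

Mixed concentration C = ΣQC/ΣQ = (0.6920·0.1300 + 0.02300·1.520) / 0.7150 = 0.1249/0.7150 = 0.1747 mg/L.

0.175 mg/L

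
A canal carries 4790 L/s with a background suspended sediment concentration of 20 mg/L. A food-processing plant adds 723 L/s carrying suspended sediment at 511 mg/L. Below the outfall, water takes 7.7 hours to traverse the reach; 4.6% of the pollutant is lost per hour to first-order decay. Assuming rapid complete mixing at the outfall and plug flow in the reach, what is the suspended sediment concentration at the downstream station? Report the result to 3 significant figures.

58.7 mg/L

Flow-weighted average: C = (4790·20.00 + 723.0·511.0) / 5513 = 465300/5513 = 84.39 mg/L.
4.6%/h lost → k = −ln(1 − 0.046) = 0.04709 h⁻¹.
Applying C = C₀e^(−kt): 84.39 × 0.6959 = 58.73 mg/L.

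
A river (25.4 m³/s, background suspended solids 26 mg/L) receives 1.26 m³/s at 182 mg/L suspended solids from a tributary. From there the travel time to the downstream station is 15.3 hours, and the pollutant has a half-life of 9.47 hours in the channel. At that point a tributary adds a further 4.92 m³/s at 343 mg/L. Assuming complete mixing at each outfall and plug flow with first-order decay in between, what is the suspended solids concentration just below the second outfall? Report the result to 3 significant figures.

After mixing, C = (25.40·26.00 + 1.260·182.0) / 26.66 = 889.7/26.66 = 33.37 mg/L; combined flow 26.66 m³/s.
Half-life 9.47 h → k = ln 2 / 9.47 = 0.07319 h⁻¹ = 1.757 d⁻¹.
After decay, C = 33.37 × e^(−kt) = 33.37 × 0.3263 = 10.89 mg/L.
Second outfall: C = (26.66·10.89 + 4.920·343.0)/31.58 = 62.63 mg/L.

62.6 mg/L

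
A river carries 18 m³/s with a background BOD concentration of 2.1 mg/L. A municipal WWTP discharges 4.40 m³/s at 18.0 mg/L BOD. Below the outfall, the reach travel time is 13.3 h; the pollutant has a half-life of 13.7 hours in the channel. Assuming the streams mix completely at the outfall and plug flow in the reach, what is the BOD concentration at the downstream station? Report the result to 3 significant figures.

Mixed concentration C = ΣQC/ΣQ = (18.00·2.100 + 4.400·18.00) / 22.40 = 117.0/22.40 = 5.223 mg/L.
Half-life 13.7 h → k = ln 2 / 13.7 = 0.05059 h⁻¹ = 1.214 d⁻¹.
Applying C = C₀e^(−kt): 5.223 × 0.5102 = 2.665 mg/L.

2.66 mg/L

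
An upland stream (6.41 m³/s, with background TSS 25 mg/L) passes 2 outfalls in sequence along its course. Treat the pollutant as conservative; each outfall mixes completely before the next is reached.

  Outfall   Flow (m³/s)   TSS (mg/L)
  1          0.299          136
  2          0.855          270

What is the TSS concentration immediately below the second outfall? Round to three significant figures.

57.1 mg/L

Outfall 1: combined Q = 6.709 m³/s; C = (6.410·25.00 + 0.2990·136.0)/6.709 = 29.95 mg/L.
Outfall 2: combined Q = 7.564 m³/s; C = (6.709·29.95 + 0.8550·270.0)/7.564 = 57.08 mg/L.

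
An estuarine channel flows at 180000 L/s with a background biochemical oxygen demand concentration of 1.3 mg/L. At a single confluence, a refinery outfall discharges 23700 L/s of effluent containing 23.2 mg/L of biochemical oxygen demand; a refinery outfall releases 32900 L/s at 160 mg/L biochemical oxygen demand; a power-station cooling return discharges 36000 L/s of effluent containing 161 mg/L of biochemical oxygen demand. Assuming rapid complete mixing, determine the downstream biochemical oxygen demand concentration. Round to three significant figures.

Mass balance: C = (180000·1.300 + 23700·23.20 + 32900·160.0 + 36000·161.0) / 272600 = 11840000/272600 = 43.45 mg/L.

43.4 mg/L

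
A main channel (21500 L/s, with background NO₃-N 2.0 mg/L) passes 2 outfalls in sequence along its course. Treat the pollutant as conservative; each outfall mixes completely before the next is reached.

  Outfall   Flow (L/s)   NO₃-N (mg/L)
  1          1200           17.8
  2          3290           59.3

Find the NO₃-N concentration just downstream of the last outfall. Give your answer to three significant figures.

9.98 mg/L

Outfall 1: combined Q = 22700 L/s; C = (21500·2.000 + 1200·17.80)/22700 = 2.835 mg/L.
Outfall 2: combined Q = 25990 L/s; C = (22700·2.835 + 3290·59.30)/25990 = 9.983 mg/L.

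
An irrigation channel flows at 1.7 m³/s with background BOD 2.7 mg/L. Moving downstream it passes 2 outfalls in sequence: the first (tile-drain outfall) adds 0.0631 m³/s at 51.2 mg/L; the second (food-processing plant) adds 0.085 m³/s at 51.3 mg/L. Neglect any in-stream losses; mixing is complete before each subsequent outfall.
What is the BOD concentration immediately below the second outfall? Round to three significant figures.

Below outfall 1: Q → 1.763 m³/s, C = (1.700·2.700 + 0.06310·51.20)/1.763 = 4.436 mg/L.
Below outfall 2: Q → 1.848 m³/s, C = (1.763·4.436 + 0.08500·51.30)/1.848 = 6.591 mg/L.

6.59 mg/L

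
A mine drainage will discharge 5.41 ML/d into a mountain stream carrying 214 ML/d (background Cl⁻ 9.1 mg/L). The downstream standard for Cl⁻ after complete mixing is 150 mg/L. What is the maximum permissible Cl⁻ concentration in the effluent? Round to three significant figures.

At the limit, (Qr·Cr + Qe·Cₑ)/(Qr + Qe) = 150:
Cₑ = (219.4·150 − 214.0·9.100) / 5.410 = 5723 mg/L.

5720 mg/L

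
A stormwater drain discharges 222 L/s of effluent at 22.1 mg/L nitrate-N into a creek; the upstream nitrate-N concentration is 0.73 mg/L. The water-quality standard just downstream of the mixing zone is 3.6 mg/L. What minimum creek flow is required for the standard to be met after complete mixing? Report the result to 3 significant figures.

Set C_mix = 3.6: (Q·0.7300 + 222.0·22.10) / (Q + 222.0) = 3.6
→ Q = 222.0·(22.10 − 3.6)/(3.6 − 0.7300) = 1431 L/s.

1430 L/s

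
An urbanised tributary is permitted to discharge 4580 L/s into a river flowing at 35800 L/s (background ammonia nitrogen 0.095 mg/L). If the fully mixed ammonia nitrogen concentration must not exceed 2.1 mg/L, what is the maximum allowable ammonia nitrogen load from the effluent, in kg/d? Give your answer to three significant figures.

7030 kg/d

Mass balance at the limit: 35800·0.09500 + 4580·Cₑ = 40380·2.1 → Cₑ = 17.77 mg/L.
4580 L/s = 4.580 m³/s. Load = 4.580 m³/s × 17.77 g/m³ × 86 400 s/d = 7033 kg/d.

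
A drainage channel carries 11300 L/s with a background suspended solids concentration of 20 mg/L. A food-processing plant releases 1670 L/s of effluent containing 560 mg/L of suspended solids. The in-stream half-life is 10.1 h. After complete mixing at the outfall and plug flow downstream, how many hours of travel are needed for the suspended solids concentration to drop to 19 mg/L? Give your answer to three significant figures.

Mass balance: C = (11300·20.00 + 1670·560.0) / 12970 = 1161000/12970 = 89.53 mg/L.
Half-life 10.1 h → k = ln 2 / 10.1 = 0.06863 h⁻¹ = 1.647 d⁻¹.
89.53·exp(−k·t) = 19 → t = ln(89.53/19)/k = 81310 s = 22.59 h.

22.6 h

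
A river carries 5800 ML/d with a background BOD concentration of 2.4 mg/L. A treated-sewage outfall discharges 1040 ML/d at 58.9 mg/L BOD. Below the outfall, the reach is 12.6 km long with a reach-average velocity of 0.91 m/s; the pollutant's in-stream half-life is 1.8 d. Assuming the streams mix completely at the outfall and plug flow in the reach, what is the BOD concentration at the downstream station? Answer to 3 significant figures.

After mixing, C = (5800·2.400 + 1040·58.90) / 6840 = 75180/6840 = 10.99 mg/L.
Travel time t = 12.6·1000 / 0.91 = 13850 s = 3.846 h.
Half-life 1.8 d → k = ln 2 / 1.8 = 0.3851 d⁻¹.
Decay over the reach: 10.99·exp(−kt) = 10.99·0.9402 = 10.33 mg/L.

10.3 mg/L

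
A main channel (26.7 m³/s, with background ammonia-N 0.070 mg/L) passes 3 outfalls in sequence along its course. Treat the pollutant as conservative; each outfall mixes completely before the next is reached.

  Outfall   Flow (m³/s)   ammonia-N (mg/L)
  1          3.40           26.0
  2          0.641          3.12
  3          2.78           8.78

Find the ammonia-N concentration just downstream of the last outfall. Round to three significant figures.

3.48 mg/L

Below outfall 1: Q → 30.10 m³/s, C = (26.70·0.07000 + 3.400·26.00)/30.10 = 2.999 mg/L.
Below outfall 2: Q → 30.74 m³/s, C = (30.10·2.999 + 0.6410·3.120)/30.74 = 3.001 mg/L.
Below outfall 3: Q → 33.52 m³/s, C = (30.74·3.001 + 2.780·8.780)/33.52 = 3.481 mg/L.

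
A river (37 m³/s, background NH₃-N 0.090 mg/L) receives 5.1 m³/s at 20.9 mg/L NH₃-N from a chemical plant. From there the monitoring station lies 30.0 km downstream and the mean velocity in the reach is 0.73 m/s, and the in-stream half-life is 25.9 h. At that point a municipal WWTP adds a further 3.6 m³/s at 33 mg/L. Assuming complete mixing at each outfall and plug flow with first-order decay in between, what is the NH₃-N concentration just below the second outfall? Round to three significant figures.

4.37 mg/L

After mixing, C = (37.00·0.09000 + 5.100·20.90) / 42.10 = 109.9/42.10 = 2.611 mg/L; combined flow 42.10 m³/s.
Travel time t = 30.0·1000 / 0.73 = 41100 s = 11.42 h.
Half-life 25.9 h → k = ln 2 / 25.9 = 0.02676 h⁻¹ = 0.6423 d⁻¹.
First-order decay: C = 2.611·exp(−k·t) = 2.611·0.7367 = 1.924 mg/L.
At the second outfall, C = (42.10·1.924 + 3.600·33.00) / (42.10 + 3.600) = 4.372 mg/L.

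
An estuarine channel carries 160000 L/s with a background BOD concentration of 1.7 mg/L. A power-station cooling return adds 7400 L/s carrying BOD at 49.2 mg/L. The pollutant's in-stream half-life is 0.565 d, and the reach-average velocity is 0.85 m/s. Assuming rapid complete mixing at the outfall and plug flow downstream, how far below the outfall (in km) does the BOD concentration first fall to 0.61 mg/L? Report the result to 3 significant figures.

110 km

Mixed concentration C = ΣQC/ΣQ = (160000·1.700 + 7400·49.20) / 167400 = 636100/167400 = 3.800 mg/L.
Half-life 0.565 d → k = ln 2 / 0.565 = 1.227 d⁻¹.
Set 3.800·exp(−k·t) = 0.61 → t = ln(3.800/0.61)/k = 128800 s = 35.79 h.
Distance = v·t = 0.85·128800 = 109500 m = 109.5 km.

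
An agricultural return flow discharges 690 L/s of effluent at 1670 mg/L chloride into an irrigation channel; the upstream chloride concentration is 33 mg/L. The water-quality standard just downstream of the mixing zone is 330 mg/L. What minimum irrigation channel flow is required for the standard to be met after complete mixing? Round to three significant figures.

3110 L/s

Set C_mix = 330: (Q·33.00 + 690.0·1670) / (Q + 690.0) = 330
→ Q = 690.0·(1670 − 330)/(330 − 33.00) = 3113 L/s.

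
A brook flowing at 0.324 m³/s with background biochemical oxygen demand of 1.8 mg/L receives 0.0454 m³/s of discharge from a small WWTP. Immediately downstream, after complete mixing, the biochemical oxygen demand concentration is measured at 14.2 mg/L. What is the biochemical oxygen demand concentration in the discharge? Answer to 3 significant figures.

103 mg/L

Mass balance: 0.3240·1.800 + 0.04540·Cₑ = 0.3694·14.20
→ Cₑ = (0.3694·14.20 − 0.3240·1.800) / 0.04540 = 102.7 mg/L.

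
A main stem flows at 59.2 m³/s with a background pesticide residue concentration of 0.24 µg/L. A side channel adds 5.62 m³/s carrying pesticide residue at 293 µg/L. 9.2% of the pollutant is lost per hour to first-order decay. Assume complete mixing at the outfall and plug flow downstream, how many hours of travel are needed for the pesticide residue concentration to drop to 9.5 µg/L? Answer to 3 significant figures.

10.3 h

Mixed concentration C = ΣQC/ΣQ = (59.20·0.2400 + 5.620·293.0) / 64.82 = 1661/64.82 = 25.62 µg/L.
9.2%/h lost → k = −ln(1 − 0.092) = 0.09651 h⁻¹.
25.62·exp(−k·t) = 9.5 → t = ln(25.62/9.5)/k = 37010 s = 10.28 h.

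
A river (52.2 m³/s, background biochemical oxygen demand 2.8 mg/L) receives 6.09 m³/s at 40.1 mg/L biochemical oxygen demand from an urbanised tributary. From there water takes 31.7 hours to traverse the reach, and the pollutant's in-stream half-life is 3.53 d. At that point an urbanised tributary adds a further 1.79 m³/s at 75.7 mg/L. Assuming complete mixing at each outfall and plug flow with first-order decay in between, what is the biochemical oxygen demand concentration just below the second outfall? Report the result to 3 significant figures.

7.27 mg/L

Flow-weighted average: C = (52.20·2.800 + 6.090·40.10) / 58.29 = 390.4/58.29 = 6.697 mg/L; combined flow 58.29 m³/s.
Half-life 3.53 d → k = ln 2 / 3.53 = 0.1964 d⁻¹.
After decay, C = 6.697 × e^(−kt) = 6.697 × 0.7715 = 5.167 mg/L.
At the second outfall, C = (58.29·5.167 + 1.790·75.70) / (58.29 + 1.790) = 7.268 mg/L.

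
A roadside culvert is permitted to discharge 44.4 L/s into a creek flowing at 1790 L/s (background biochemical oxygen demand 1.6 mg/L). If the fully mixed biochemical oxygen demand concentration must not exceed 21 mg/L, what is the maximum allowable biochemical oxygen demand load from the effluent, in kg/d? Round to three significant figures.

Mass balance at the limit: 1790·1.600 + 44.40·Cₑ = 1834·21 → Cₑ = 803.1 mg/L.
44.40 L/s = 0.04440 m³/s. Load = 0.04440 m³/s × 803.1 g/m³ × 86 400 s/d = 3081 kg/d.

3080 kg/d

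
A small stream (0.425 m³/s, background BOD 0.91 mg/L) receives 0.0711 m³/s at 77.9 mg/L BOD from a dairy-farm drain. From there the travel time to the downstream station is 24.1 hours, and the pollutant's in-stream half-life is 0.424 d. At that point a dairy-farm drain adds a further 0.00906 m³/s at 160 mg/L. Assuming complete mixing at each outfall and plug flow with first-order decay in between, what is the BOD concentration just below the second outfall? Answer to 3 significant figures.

Mass balance: C = (0.4250·0.9100 + 0.07110·77.90) / 0.4961 = 5.925/0.4961 = 11.94 mg/L; combined flow 0.4961 m³/s.
Half-life 0.424 d → k = ln 2 / 0.424 = 1.635 d⁻¹.
After decay, C = 11.94 × e^(−kt) = 11.94 × 0.1937 = 2.313 mg/L.
Second outfall: C = (0.4961·2.313 + 0.009060·160.0)/0.5052 = 5.141 mg/L.

5.14 mg/L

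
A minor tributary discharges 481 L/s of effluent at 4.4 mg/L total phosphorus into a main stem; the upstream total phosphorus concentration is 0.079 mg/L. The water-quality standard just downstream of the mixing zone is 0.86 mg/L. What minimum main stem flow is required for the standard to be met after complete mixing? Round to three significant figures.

Set C_mix = 0.86: (Q·0.07900 + 481.0·4.400) / (Q + 481.0) = 0.86
→ Q = 481.0·(4.400 − 0.86)/(0.86 − 0.07900) = 2180 L/s.

2180 L/s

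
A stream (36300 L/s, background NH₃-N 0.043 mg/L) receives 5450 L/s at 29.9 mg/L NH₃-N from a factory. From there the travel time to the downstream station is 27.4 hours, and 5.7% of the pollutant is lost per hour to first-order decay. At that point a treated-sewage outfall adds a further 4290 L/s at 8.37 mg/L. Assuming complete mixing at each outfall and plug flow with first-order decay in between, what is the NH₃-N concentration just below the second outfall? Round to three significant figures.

1.50 mg/L

Mixed concentration C = ΣQC/ΣQ = (36300·0.04300 + 5450·29.90) / 41750 = 164500/41750 = 3.941 mg/L; combined flow 41750 L/s.
5.7%/h lost → k = −ln(1 − 0.057) = 0.05869 h⁻¹.
First-order decay: C = 3.941·exp(−k·t) = 3.941·0.2003 = 0.7892 mg/L.
At the second outfall, C = (41750·0.7892 + 4290·8.370) / (41750 + 4290) = 1.496 mg/L.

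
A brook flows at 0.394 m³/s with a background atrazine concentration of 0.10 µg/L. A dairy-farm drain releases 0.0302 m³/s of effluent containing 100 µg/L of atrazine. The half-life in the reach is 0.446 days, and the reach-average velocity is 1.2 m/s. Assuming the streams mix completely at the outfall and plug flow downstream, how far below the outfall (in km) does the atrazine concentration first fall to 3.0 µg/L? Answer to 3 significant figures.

58.5 km

After mixing, C = (0.3940·0.1000 + 0.03020·100.0) / 0.4242 = 3.059/0.4242 = 7.212 µg/L.
Half-life 0.446 d → k = ln 2 / 0.446 = 1.554 d⁻¹.
Set 7.212·exp(−k·t) = 3.0 → t = ln(7.212/3.0)/k = 48760 s = 13.55 h.
Distance = v·t = 1.2·48760 = 58520 m = 58.52 km.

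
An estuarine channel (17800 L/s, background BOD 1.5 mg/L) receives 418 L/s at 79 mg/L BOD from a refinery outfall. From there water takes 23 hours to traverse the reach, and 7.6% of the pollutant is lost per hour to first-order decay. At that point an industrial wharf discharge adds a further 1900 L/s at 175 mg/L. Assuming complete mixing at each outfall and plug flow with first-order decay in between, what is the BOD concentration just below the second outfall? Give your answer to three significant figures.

17.0 mg/L

Mass balance: C = (17800·1.500 + 418.0·79.00) / 18220 = 59720/18220 = 3.278 mg/L; combined flow 18220 L/s.
7.6%/h lost → k = −ln(1 − 0.076) = 0.07904 h⁻¹.
First-order decay: C = 3.278·exp(−k·t) = 3.278·0.1624 = 0.5322 mg/L.
Second outfall: C = (18220·0.5322 + 1900·175.0)/20120 = 17.01 mg/L.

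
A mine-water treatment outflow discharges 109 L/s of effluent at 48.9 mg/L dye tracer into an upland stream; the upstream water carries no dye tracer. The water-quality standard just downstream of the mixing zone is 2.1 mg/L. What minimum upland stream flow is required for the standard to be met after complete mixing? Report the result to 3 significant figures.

2430 L/s

Set C_mix = 2.1: (Q·0 + 109.0·48.90) / (Q + 109.0) = 2.1
→ Q = 109.0·(48.90 − 2.1)/(2.1 − 0) = 2429 L/s.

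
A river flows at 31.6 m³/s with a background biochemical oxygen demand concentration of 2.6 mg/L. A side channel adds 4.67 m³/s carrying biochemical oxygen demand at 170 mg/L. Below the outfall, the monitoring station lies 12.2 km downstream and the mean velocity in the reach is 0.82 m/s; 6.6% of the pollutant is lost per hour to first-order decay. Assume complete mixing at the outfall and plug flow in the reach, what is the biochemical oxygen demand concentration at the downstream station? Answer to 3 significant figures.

Flow-weighted average: C = (31.60·2.600 + 4.670·170.0) / 36.27 = 876.1/36.27 = 24.15 mg/L.
Travel time t = 12.2·1000 / 0.82 = 14880 s = 4.133 h.
6.6%/h lost → k = −ln(1 − 0.066) = 0.06828 h⁻¹.
First-order decay: C = 24.15·exp(−k·t) = 24.15·0.7541 = 18.22 mg/L.

18.2 mg/L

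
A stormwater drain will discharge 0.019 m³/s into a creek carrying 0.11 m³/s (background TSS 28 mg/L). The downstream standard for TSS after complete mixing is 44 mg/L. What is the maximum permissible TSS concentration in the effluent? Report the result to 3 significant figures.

137 mg/L

At the limit, (Qr·Cr + Qe·Cₑ)/(Qr + Qe) = 44:
Cₑ = (0.1290·44 − 0.1100·28.00) / 0.01900 = 136.6 mg/L.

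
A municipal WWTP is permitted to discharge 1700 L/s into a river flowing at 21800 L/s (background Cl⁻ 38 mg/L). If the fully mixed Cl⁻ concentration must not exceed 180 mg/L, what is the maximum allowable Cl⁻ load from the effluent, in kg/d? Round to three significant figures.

Mass balance at the limit: 21800·38.00 + 1700·Cₑ = 23500·180 → Cₑ = 2001 mg/L.
1700 L/s = 1.700 m³/s. Load = 1.700 m³/s × 2001 g/m³ × 86 400 s/d = 293900 kg/d.

294000 kg/d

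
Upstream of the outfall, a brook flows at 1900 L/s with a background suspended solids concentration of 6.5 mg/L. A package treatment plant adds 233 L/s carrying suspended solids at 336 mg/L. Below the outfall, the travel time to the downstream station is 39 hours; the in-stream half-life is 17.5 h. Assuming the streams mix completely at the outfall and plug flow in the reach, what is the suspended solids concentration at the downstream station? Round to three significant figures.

After mixing, C = (1900·6.500 + 233.0·336.0) / 2133 = 90640/2133 = 42.49 mg/L.
Half-life 17.5 h → k = ln 2 / 17.5 = 0.03961 h⁻¹ = 0.9506 d⁻¹.
After decay, C = 42.49 × e^(−kt) = 42.49 × 0.2134 = 9.067 mg/L.

9.07 mg/L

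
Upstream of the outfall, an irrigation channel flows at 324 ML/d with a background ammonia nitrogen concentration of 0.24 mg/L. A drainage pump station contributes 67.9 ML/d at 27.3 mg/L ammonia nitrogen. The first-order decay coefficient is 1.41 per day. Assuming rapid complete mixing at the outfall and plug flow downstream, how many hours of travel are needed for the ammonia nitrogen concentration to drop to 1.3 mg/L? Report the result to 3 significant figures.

22.7 h

Mixed concentration C = ΣQC/ΣQ = (324.0·0.2400 + 67.90·27.30) / 391.9 = 1931/391.9 = 4.928 mg/L.
4.928·exp(−k·t) = 1.3 → t = ln(4.928/1.3)/k = 81660 s = 22.68 h.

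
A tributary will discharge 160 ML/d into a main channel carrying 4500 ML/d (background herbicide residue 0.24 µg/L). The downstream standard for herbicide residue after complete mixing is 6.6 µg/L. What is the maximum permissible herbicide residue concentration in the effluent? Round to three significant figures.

185 µg/L

At the limit, (Qr·Cr + Qe·Cₑ)/(Qr + Qe) = 6.6:
Cₑ = (4660·6.6 − 4500·0.2400) / 160.0 = 185.5 µg/L.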